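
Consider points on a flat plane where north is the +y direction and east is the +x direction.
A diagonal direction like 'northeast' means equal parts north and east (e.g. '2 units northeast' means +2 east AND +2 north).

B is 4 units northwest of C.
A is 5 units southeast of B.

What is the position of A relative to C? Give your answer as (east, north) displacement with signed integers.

Answer: A is at (east=1, north=-1) relative to C.

Derivation:
Place C at the origin (east=0, north=0).
  B is 4 units northwest of C: delta (east=-4, north=+4); B at (east=-4, north=4).
  A is 5 units southeast of B: delta (east=+5, north=-5); A at (east=1, north=-1).
Therefore A relative to C: (east=1, north=-1).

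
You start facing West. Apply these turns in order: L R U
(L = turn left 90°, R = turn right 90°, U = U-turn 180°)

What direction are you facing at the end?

Start: West
  L (left (90° counter-clockwise)) -> South
  R (right (90° clockwise)) -> West
  U (U-turn (180°)) -> East
Final: East

Answer: Final heading: East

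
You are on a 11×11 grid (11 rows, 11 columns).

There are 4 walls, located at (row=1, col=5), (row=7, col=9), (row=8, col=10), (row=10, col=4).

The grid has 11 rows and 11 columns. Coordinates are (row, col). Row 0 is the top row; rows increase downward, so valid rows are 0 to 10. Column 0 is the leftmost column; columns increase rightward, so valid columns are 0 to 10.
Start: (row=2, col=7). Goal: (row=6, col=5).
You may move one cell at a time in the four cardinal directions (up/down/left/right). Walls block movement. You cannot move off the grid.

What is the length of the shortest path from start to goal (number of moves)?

BFS from (row=2, col=7) until reaching (row=6, col=5):
  Distance 0: (row=2, col=7)
  Distance 1: (row=1, col=7), (row=2, col=6), (row=2, col=8), (row=3, col=7)
  Distance 2: (row=0, col=7), (row=1, col=6), (row=1, col=8), (row=2, col=5), (row=2, col=9), (row=3, col=6), (row=3, col=8), (row=4, col=7)
  Distance 3: (row=0, col=6), (row=0, col=8), (row=1, col=9), (row=2, col=4), (row=2, col=10), (row=3, col=5), (row=3, col=9), (row=4, col=6), (row=4, col=8), (row=5, col=7)
  Distance 4: (row=0, col=5), (row=0, col=9), (row=1, col=4), (row=1, col=10), (row=2, col=3), (row=3, col=4), (row=3, col=10), (row=4, col=5), (row=4, col=9), (row=5, col=6), (row=5, col=8), (row=6, col=7)
  Distance 5: (row=0, col=4), (row=0, col=10), (row=1, col=3), (row=2, col=2), (row=3, col=3), (row=4, col=4), (row=4, col=10), (row=5, col=5), (row=5, col=9), (row=6, col=6), (row=6, col=8), (row=7, col=7)
  Distance 6: (row=0, col=3), (row=1, col=2), (row=2, col=1), (row=3, col=2), (row=4, col=3), (row=5, col=4), (row=5, col=10), (row=6, col=5), (row=6, col=9), (row=7, col=6), (row=7, col=8), (row=8, col=7)  <- goal reached here
One shortest path (6 moves): (row=2, col=7) -> (row=2, col=6) -> (row=2, col=5) -> (row=3, col=5) -> (row=4, col=5) -> (row=5, col=5) -> (row=6, col=5)

Answer: Shortest path length: 6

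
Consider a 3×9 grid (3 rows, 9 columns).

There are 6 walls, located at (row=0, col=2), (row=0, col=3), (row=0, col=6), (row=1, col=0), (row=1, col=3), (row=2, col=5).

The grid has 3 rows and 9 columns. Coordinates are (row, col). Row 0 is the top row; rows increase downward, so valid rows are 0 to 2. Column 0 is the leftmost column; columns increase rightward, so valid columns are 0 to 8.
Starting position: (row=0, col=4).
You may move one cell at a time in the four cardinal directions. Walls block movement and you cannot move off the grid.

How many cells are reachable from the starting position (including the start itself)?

BFS flood-fill from (row=0, col=4):
  Distance 0: (row=0, col=4)
  Distance 1: (row=0, col=5), (row=1, col=4)
  Distance 2: (row=1, col=5), (row=2, col=4)
  Distance 3: (row=1, col=6), (row=2, col=3)
  Distance 4: (row=1, col=7), (row=2, col=2), (row=2, col=6)
  Distance 5: (row=0, col=7), (row=1, col=2), (row=1, col=8), (row=2, col=1), (row=2, col=7)
  Distance 6: (row=0, col=8), (row=1, col=1), (row=2, col=0), (row=2, col=8)
  Distance 7: (row=0, col=1)
  Distance 8: (row=0, col=0)
Total reachable: 21 (grid has 21 open cells total)

Answer: Reachable cells: 21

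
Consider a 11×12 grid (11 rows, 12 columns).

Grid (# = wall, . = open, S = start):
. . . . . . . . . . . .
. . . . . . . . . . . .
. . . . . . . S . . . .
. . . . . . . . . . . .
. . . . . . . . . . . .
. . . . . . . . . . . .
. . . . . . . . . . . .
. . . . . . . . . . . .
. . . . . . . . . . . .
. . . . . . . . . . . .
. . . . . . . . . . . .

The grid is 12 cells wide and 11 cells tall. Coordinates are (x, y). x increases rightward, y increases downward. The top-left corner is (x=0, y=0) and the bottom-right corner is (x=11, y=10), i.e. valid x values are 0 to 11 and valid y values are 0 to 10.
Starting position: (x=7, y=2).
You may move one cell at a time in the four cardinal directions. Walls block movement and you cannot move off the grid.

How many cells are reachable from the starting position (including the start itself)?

Answer: Reachable cells: 132

Derivation:
BFS flood-fill from (x=7, y=2):
  Distance 0: (x=7, y=2)
  Distance 1: (x=7, y=1), (x=6, y=2), (x=8, y=2), (x=7, y=3)
  Distance 2: (x=7, y=0), (x=6, y=1), (x=8, y=1), (x=5, y=2), (x=9, y=2), (x=6, y=3), (x=8, y=3), (x=7, y=4)
  Distance 3: (x=6, y=0), (x=8, y=0), (x=5, y=1), (x=9, y=1), (x=4, y=2), (x=10, y=2), (x=5, y=3), (x=9, y=3), (x=6, y=4), (x=8, y=4), (x=7, y=5)
  Distance 4: (x=5, y=0), (x=9, y=0), (x=4, y=1), (x=10, y=1), (x=3, y=2), (x=11, y=2), (x=4, y=3), (x=10, y=3), (x=5, y=4), (x=9, y=4), (x=6, y=5), (x=8, y=5), (x=7, y=6)
  Distance 5: (x=4, y=0), (x=10, y=0), (x=3, y=1), (x=11, y=1), (x=2, y=2), (x=3, y=3), (x=11, y=3), (x=4, y=4), (x=10, y=4), (x=5, y=5), (x=9, y=5), (x=6, y=6), (x=8, y=6), (x=7, y=7)
  Distance 6: (x=3, y=0), (x=11, y=0), (x=2, y=1), (x=1, y=2), (x=2, y=3), (x=3, y=4), (x=11, y=4), (x=4, y=5), (x=10, y=5), (x=5, y=6), (x=9, y=6), (x=6, y=7), (x=8, y=7), (x=7, y=8)
  Distance 7: (x=2, y=0), (x=1, y=1), (x=0, y=2), (x=1, y=3), (x=2, y=4), (x=3, y=5), (x=11, y=5), (x=4, y=6), (x=10, y=6), (x=5, y=7), (x=9, y=7), (x=6, y=8), (x=8, y=8), (x=7, y=9)
  Distance 8: (x=1, y=0), (x=0, y=1), (x=0, y=3), (x=1, y=4), (x=2, y=5), (x=3, y=6), (x=11, y=6), (x=4, y=7), (x=10, y=7), (x=5, y=8), (x=9, y=8), (x=6, y=9), (x=8, y=9), (x=7, y=10)
  Distance 9: (x=0, y=0), (x=0, y=4), (x=1, y=5), (x=2, y=6), (x=3, y=7), (x=11, y=7), (x=4, y=8), (x=10, y=8), (x=5, y=9), (x=9, y=9), (x=6, y=10), (x=8, y=10)
  Distance 10: (x=0, y=5), (x=1, y=6), (x=2, y=7), (x=3, y=8), (x=11, y=8), (x=4, y=9), (x=10, y=9), (x=5, y=10), (x=9, y=10)
  Distance 11: (x=0, y=6), (x=1, y=7), (x=2, y=8), (x=3, y=9), (x=11, y=9), (x=4, y=10), (x=10, y=10)
  Distance 12: (x=0, y=7), (x=1, y=8), (x=2, y=9), (x=3, y=10), (x=11, y=10)
  Distance 13: (x=0, y=8), (x=1, y=9), (x=2, y=10)
  Distance 14: (x=0, y=9), (x=1, y=10)
  Distance 15: (x=0, y=10)
Total reachable: 132 (grid has 132 open cells total)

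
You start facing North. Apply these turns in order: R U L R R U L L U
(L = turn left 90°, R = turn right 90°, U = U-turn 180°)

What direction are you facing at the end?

Start: North
  R (right (90° clockwise)) -> East
  U (U-turn (180°)) -> West
  L (left (90° counter-clockwise)) -> South
  R (right (90° clockwise)) -> West
  R (right (90° clockwise)) -> North
  U (U-turn (180°)) -> South
  L (left (90° counter-clockwise)) -> East
  L (left (90° counter-clockwise)) -> North
  U (U-turn (180°)) -> South
Final: South

Answer: Final heading: South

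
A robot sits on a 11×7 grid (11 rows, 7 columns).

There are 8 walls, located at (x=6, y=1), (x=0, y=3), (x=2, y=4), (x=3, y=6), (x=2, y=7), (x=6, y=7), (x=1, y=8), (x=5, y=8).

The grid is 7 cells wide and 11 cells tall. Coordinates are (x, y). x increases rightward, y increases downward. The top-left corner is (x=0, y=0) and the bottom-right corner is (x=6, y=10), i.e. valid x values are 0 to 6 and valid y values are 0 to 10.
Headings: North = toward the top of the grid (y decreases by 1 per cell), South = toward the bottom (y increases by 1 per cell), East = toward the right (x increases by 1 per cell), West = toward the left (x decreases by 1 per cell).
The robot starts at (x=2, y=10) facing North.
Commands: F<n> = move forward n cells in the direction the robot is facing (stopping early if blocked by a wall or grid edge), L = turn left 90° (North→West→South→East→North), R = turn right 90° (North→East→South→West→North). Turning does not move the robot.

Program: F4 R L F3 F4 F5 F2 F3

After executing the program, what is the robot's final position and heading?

Start: (x=2, y=10), facing North
  F4: move forward 2/4 (blocked), now at (x=2, y=8)
  R: turn right, now facing East
  L: turn left, now facing North
  F3: move forward 0/3 (blocked), now at (x=2, y=8)
  F4: move forward 0/4 (blocked), now at (x=2, y=8)
  F5: move forward 0/5 (blocked), now at (x=2, y=8)
  F2: move forward 0/2 (blocked), now at (x=2, y=8)
  F3: move forward 0/3 (blocked), now at (x=2, y=8)
Final: (x=2, y=8), facing North

Answer: Final position: (x=2, y=8), facing North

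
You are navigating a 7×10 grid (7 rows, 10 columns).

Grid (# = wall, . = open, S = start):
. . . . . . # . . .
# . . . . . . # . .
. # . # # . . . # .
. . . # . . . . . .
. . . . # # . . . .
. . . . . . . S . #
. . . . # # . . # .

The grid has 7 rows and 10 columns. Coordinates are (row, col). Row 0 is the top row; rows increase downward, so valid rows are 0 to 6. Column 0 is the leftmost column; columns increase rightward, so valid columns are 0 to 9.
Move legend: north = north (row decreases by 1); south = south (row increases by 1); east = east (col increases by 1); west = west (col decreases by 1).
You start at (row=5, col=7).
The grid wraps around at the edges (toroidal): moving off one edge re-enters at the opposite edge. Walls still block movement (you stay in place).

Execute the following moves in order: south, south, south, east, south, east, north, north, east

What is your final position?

Start: (row=5, col=7)
  south (south): (row=5, col=7) -> (row=6, col=7)
  south (south): (row=6, col=7) -> (row=0, col=7)
  south (south): blocked, stay at (row=0, col=7)
  east (east): (row=0, col=7) -> (row=0, col=8)
  south (south): (row=0, col=8) -> (row=1, col=8)
  east (east): (row=1, col=8) -> (row=1, col=9)
  north (north): (row=1, col=9) -> (row=0, col=9)
  north (north): (row=0, col=9) -> (row=6, col=9)
  east (east): (row=6, col=9) -> (row=6, col=0)
Final: (row=6, col=0)

Answer: Final position: (row=6, col=0)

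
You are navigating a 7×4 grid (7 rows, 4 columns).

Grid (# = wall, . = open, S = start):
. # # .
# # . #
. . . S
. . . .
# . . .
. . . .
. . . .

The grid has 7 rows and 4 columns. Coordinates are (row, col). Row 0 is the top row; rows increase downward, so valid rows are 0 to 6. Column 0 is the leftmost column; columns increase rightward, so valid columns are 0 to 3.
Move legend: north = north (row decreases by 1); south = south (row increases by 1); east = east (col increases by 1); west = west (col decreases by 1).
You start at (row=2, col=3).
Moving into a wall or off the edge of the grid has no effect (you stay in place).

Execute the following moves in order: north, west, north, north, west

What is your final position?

Start: (row=2, col=3)
  north (north): blocked, stay at (row=2, col=3)
  west (west): (row=2, col=3) -> (row=2, col=2)
  north (north): (row=2, col=2) -> (row=1, col=2)
  north (north): blocked, stay at (row=1, col=2)
  west (west): blocked, stay at (row=1, col=2)
Final: (row=1, col=2)

Answer: Final position: (row=1, col=2)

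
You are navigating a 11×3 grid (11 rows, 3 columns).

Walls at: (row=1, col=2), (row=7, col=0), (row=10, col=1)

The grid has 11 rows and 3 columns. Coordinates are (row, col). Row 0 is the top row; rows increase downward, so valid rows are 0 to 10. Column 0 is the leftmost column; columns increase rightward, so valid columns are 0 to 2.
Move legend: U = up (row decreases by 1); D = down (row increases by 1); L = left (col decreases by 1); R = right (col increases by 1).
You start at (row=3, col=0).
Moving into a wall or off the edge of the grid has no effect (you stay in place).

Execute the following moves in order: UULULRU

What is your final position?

Start: (row=3, col=0)
  U (up): (row=3, col=0) -> (row=2, col=0)
  U (up): (row=2, col=0) -> (row=1, col=0)
  L (left): blocked, stay at (row=1, col=0)
  U (up): (row=1, col=0) -> (row=0, col=0)
  L (left): blocked, stay at (row=0, col=0)
  R (right): (row=0, col=0) -> (row=0, col=1)
  U (up): blocked, stay at (row=0, col=1)
Final: (row=0, col=1)

Answer: Final position: (row=0, col=1)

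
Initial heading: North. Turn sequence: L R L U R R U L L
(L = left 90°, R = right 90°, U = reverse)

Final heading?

Answer: Final heading: West

Derivation:
Start: North
  L (left (90° counter-clockwise)) -> West
  R (right (90° clockwise)) -> North
  L (left (90° counter-clockwise)) -> West
  U (U-turn (180°)) -> East
  R (right (90° clockwise)) -> South
  R (right (90° clockwise)) -> West
  U (U-turn (180°)) -> East
  L (left (90° counter-clockwise)) -> North
  L (left (90° counter-clockwise)) -> West
Final: West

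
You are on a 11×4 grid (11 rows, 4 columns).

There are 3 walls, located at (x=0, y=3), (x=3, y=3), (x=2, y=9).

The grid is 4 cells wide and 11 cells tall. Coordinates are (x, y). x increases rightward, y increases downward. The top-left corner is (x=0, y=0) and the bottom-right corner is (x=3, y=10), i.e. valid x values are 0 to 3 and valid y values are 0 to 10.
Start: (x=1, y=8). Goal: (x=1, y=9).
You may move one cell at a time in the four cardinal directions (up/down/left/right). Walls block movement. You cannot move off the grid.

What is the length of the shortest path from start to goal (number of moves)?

Answer: Shortest path length: 1

Derivation:
BFS from (x=1, y=8) until reaching (x=1, y=9):
  Distance 0: (x=1, y=8)
  Distance 1: (x=1, y=7), (x=0, y=8), (x=2, y=8), (x=1, y=9)  <- goal reached here
One shortest path (1 moves): (x=1, y=8) -> (x=1, y=9)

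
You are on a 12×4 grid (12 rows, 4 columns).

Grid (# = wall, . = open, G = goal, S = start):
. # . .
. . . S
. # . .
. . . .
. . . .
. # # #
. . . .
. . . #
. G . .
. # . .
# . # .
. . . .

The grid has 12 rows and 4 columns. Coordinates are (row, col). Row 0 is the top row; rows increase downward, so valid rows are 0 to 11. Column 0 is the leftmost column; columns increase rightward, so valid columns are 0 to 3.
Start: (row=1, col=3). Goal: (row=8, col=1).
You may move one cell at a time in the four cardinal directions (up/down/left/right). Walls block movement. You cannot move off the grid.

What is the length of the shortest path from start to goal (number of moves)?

BFS from (row=1, col=3) until reaching (row=8, col=1):
  Distance 0: (row=1, col=3)
  Distance 1: (row=0, col=3), (row=1, col=2), (row=2, col=3)
  Distance 2: (row=0, col=2), (row=1, col=1), (row=2, col=2), (row=3, col=3)
  Distance 3: (row=1, col=0), (row=3, col=2), (row=4, col=3)
  Distance 4: (row=0, col=0), (row=2, col=0), (row=3, col=1), (row=4, col=2)
  Distance 5: (row=3, col=0), (row=4, col=1)
  Distance 6: (row=4, col=0)
  Distance 7: (row=5, col=0)
  Distance 8: (row=6, col=0)
  Distance 9: (row=6, col=1), (row=7, col=0)
  Distance 10: (row=6, col=2), (row=7, col=1), (row=8, col=0)
  Distance 11: (row=6, col=3), (row=7, col=2), (row=8, col=1), (row=9, col=0)  <- goal reached here
One shortest path (11 moves): (row=1, col=3) -> (row=1, col=2) -> (row=1, col=1) -> (row=1, col=0) -> (row=2, col=0) -> (row=3, col=0) -> (row=4, col=0) -> (row=5, col=0) -> (row=6, col=0) -> (row=6, col=1) -> (row=7, col=1) -> (row=8, col=1)

Answer: Shortest path length: 11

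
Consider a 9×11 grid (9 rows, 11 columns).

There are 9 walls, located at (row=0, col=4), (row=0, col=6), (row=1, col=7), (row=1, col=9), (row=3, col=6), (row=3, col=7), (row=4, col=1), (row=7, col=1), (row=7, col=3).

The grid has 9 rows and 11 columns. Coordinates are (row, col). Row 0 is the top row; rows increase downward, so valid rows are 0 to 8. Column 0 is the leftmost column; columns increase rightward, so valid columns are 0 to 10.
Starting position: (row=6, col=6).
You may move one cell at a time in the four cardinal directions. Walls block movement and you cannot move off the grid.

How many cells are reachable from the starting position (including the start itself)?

Answer: Reachable cells: 90

Derivation:
BFS flood-fill from (row=6, col=6):
  Distance 0: (row=6, col=6)
  Distance 1: (row=5, col=6), (row=6, col=5), (row=6, col=7), (row=7, col=6)
  Distance 2: (row=4, col=6), (row=5, col=5), (row=5, col=7), (row=6, col=4), (row=6, col=8), (row=7, col=5), (row=7, col=7), (row=8, col=6)
  Distance 3: (row=4, col=5), (row=4, col=7), (row=5, col=4), (row=5, col=8), (row=6, col=3), (row=6, col=9), (row=7, col=4), (row=7, col=8), (row=8, col=5), (row=8, col=7)
  Distance 4: (row=3, col=5), (row=4, col=4), (row=4, col=8), (row=5, col=3), (row=5, col=9), (row=6, col=2), (row=6, col=10), (row=7, col=9), (row=8, col=4), (row=8, col=8)
  Distance 5: (row=2, col=5), (row=3, col=4), (row=3, col=8), (row=4, col=3), (row=4, col=9), (row=5, col=2), (row=5, col=10), (row=6, col=1), (row=7, col=2), (row=7, col=10), (row=8, col=3), (row=8, col=9)
  Distance 6: (row=1, col=5), (row=2, col=4), (row=2, col=6), (row=2, col=8), (row=3, col=3), (row=3, col=9), (row=4, col=2), (row=4, col=10), (row=5, col=1), (row=6, col=0), (row=8, col=2), (row=8, col=10)
  Distance 7: (row=0, col=5), (row=1, col=4), (row=1, col=6), (row=1, col=8), (row=2, col=3), (row=2, col=7), (row=2, col=9), (row=3, col=2), (row=3, col=10), (row=5, col=0), (row=7, col=0), (row=8, col=1)
  Distance 8: (row=0, col=8), (row=1, col=3), (row=2, col=2), (row=2, col=10), (row=3, col=1), (row=4, col=0), (row=8, col=0)
  Distance 9: (row=0, col=3), (row=0, col=7), (row=0, col=9), (row=1, col=2), (row=1, col=10), (row=2, col=1), (row=3, col=0)
  Distance 10: (row=0, col=2), (row=0, col=10), (row=1, col=1), (row=2, col=0)
  Distance 11: (row=0, col=1), (row=1, col=0)
  Distance 12: (row=0, col=0)
Total reachable: 90 (grid has 90 open cells total)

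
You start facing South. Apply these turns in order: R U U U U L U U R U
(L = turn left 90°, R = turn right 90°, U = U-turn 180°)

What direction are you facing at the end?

Answer: Final heading: East

Derivation:
Start: South
  R (right (90° clockwise)) -> West
  U (U-turn (180°)) -> East
  U (U-turn (180°)) -> West
  U (U-turn (180°)) -> East
  U (U-turn (180°)) -> West
  L (left (90° counter-clockwise)) -> South
  U (U-turn (180°)) -> North
  U (U-turn (180°)) -> South
  R (right (90° clockwise)) -> West
  U (U-turn (180°)) -> East
Final: East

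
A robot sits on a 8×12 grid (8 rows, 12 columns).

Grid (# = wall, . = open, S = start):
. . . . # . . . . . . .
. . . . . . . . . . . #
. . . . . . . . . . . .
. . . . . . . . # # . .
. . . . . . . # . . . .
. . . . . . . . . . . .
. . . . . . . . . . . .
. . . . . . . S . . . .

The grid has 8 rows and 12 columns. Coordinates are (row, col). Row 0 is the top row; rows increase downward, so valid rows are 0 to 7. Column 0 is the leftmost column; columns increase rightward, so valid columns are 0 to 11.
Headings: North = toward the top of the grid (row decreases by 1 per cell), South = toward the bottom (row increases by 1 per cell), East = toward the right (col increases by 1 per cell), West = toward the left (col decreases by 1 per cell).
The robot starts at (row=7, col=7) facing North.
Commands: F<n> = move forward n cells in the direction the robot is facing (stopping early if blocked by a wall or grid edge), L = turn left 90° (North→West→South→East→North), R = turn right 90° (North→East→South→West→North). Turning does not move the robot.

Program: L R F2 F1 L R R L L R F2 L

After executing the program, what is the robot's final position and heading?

Answer: Final position: (row=5, col=7), facing West

Derivation:
Start: (row=7, col=7), facing North
  L: turn left, now facing West
  R: turn right, now facing North
  F2: move forward 2, now at (row=5, col=7)
  F1: move forward 0/1 (blocked), now at (row=5, col=7)
  L: turn left, now facing West
  R: turn right, now facing North
  R: turn right, now facing East
  L: turn left, now facing North
  L: turn left, now facing West
  R: turn right, now facing North
  F2: move forward 0/2 (blocked), now at (row=5, col=7)
  L: turn left, now facing West
Final: (row=5, col=7), facing West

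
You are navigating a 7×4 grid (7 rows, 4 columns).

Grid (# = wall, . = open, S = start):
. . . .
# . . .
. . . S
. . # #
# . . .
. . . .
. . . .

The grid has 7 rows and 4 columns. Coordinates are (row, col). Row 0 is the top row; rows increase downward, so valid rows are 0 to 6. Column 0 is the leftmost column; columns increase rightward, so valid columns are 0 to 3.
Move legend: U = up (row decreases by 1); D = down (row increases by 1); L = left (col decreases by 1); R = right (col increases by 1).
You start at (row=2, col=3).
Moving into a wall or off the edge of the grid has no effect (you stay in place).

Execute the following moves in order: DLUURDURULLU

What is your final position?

Answer: Final position: (row=0, col=1)

Derivation:
Start: (row=2, col=3)
  D (down): blocked, stay at (row=2, col=3)
  L (left): (row=2, col=3) -> (row=2, col=2)
  U (up): (row=2, col=2) -> (row=1, col=2)
  U (up): (row=1, col=2) -> (row=0, col=2)
  R (right): (row=0, col=2) -> (row=0, col=3)
  D (down): (row=0, col=3) -> (row=1, col=3)
  U (up): (row=1, col=3) -> (row=0, col=3)
  R (right): blocked, stay at (row=0, col=3)
  U (up): blocked, stay at (row=0, col=3)
  L (left): (row=0, col=3) -> (row=0, col=2)
  L (left): (row=0, col=2) -> (row=0, col=1)
  U (up): blocked, stay at (row=0, col=1)
Final: (row=0, col=1)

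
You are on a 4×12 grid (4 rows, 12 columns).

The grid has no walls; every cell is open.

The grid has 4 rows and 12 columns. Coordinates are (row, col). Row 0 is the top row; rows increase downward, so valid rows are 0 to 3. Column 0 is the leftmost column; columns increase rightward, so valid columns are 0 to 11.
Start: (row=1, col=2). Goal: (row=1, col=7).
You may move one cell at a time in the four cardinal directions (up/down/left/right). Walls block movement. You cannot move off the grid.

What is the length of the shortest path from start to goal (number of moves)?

BFS from (row=1, col=2) until reaching (row=1, col=7):
  Distance 0: (row=1, col=2)
  Distance 1: (row=0, col=2), (row=1, col=1), (row=1, col=3), (row=2, col=2)
  Distance 2: (row=0, col=1), (row=0, col=3), (row=1, col=0), (row=1, col=4), (row=2, col=1), (row=2, col=3), (row=3, col=2)
  Distance 3: (row=0, col=0), (row=0, col=4), (row=1, col=5), (row=2, col=0), (row=2, col=4), (row=3, col=1), (row=3, col=3)
  Distance 4: (row=0, col=5), (row=1, col=6), (row=2, col=5), (row=3, col=0), (row=3, col=4)
  Distance 5: (row=0, col=6), (row=1, col=7), (row=2, col=6), (row=3, col=5)  <- goal reached here
One shortest path (5 moves): (row=1, col=2) -> (row=1, col=3) -> (row=1, col=4) -> (row=1, col=5) -> (row=1, col=6) -> (row=1, col=7)

Answer: Shortest path length: 5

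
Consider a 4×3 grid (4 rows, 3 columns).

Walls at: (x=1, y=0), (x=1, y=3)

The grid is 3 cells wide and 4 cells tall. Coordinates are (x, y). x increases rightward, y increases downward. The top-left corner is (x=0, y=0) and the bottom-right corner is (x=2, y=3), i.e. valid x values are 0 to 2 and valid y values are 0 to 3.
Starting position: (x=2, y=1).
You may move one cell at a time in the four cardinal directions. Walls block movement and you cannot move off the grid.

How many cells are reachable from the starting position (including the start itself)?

Answer: Reachable cells: 10

Derivation:
BFS flood-fill from (x=2, y=1):
  Distance 0: (x=2, y=1)
  Distance 1: (x=2, y=0), (x=1, y=1), (x=2, y=2)
  Distance 2: (x=0, y=1), (x=1, y=2), (x=2, y=3)
  Distance 3: (x=0, y=0), (x=0, y=2)
  Distance 4: (x=0, y=3)
Total reachable: 10 (grid has 10 open cells total)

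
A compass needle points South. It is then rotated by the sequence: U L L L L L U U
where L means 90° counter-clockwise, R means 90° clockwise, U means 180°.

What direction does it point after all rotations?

Start: South
  U (U-turn (180°)) -> North
  L (left (90° counter-clockwise)) -> West
  L (left (90° counter-clockwise)) -> South
  L (left (90° counter-clockwise)) -> East
  L (left (90° counter-clockwise)) -> North
  L (left (90° counter-clockwise)) -> West
  U (U-turn (180°)) -> East
  U (U-turn (180°)) -> West
Final: West

Answer: Final heading: West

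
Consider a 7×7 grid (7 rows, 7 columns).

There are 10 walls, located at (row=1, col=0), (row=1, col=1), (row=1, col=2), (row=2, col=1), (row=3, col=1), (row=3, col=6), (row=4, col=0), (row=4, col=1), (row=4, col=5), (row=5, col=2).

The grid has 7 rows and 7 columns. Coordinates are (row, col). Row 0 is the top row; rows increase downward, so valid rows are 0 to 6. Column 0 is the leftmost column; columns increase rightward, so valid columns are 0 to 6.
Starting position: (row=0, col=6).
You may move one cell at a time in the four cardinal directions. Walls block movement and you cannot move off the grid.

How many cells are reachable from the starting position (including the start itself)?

Answer: Reachable cells: 37

Derivation:
BFS flood-fill from (row=0, col=6):
  Distance 0: (row=0, col=6)
  Distance 1: (row=0, col=5), (row=1, col=6)
  Distance 2: (row=0, col=4), (row=1, col=5), (row=2, col=6)
  Distance 3: (row=0, col=3), (row=1, col=4), (row=2, col=5)
  Distance 4: (row=0, col=2), (row=1, col=3), (row=2, col=4), (row=3, col=5)
  Distance 5: (row=0, col=1), (row=2, col=3), (row=3, col=4)
  Distance 6: (row=0, col=0), (row=2, col=2), (row=3, col=3), (row=4, col=4)
  Distance 7: (row=3, col=2), (row=4, col=3), (row=5, col=4)
  Distance 8: (row=4, col=2), (row=5, col=3), (row=5, col=5), (row=6, col=4)
  Distance 9: (row=5, col=6), (row=6, col=3), (row=6, col=5)
  Distance 10: (row=4, col=6), (row=6, col=2), (row=6, col=6)
  Distance 11: (row=6, col=1)
  Distance 12: (row=5, col=1), (row=6, col=0)
  Distance 13: (row=5, col=0)
Total reachable: 37 (grid has 39 open cells total)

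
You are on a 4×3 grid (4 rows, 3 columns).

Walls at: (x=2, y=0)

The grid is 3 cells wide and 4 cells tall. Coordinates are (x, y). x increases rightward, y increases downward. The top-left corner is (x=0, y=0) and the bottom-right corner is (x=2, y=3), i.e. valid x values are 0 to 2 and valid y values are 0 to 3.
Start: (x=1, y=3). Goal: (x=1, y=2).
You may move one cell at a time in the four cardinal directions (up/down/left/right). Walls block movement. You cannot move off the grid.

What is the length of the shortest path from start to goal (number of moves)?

BFS from (x=1, y=3) until reaching (x=1, y=2):
  Distance 0: (x=1, y=3)
  Distance 1: (x=1, y=2), (x=0, y=3), (x=2, y=3)  <- goal reached here
One shortest path (1 moves): (x=1, y=3) -> (x=1, y=2)

Answer: Shortest path length: 1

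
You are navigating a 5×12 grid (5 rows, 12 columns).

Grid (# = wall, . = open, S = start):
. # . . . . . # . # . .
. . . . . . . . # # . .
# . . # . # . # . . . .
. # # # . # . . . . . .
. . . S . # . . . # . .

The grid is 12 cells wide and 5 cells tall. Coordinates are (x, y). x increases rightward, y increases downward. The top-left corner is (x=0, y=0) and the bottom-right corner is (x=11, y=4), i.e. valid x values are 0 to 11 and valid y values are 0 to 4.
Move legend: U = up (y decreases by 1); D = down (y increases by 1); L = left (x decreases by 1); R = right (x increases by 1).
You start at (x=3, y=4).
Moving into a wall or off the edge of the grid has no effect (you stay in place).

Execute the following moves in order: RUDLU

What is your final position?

Answer: Final position: (x=3, y=4)

Derivation:
Start: (x=3, y=4)
  R (right): (x=3, y=4) -> (x=4, y=4)
  U (up): (x=4, y=4) -> (x=4, y=3)
  D (down): (x=4, y=3) -> (x=4, y=4)
  L (left): (x=4, y=4) -> (x=3, y=4)
  U (up): blocked, stay at (x=3, y=4)
Final: (x=3, y=4)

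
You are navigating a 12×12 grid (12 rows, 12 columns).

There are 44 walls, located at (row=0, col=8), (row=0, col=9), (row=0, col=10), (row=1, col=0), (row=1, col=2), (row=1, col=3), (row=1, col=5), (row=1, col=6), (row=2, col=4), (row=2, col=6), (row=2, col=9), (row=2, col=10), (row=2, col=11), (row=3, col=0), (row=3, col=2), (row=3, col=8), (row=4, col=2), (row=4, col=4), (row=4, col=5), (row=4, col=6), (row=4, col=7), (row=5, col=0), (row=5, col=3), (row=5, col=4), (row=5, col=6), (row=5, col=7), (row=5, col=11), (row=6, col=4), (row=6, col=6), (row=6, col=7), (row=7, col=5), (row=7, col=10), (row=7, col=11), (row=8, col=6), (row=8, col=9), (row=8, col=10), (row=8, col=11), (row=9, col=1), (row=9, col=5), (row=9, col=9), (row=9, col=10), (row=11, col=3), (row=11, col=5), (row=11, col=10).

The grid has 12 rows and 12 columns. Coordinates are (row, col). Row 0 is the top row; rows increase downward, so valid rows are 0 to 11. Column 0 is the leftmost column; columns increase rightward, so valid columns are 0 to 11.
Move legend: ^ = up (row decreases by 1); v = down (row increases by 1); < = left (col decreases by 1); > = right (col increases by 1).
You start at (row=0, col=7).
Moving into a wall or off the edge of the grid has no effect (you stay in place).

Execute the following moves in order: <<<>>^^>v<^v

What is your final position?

Answer: Final position: (row=1, col=7)

Derivation:
Start: (row=0, col=7)
  < (left): (row=0, col=7) -> (row=0, col=6)
  < (left): (row=0, col=6) -> (row=0, col=5)
  < (left): (row=0, col=5) -> (row=0, col=4)
  > (right): (row=0, col=4) -> (row=0, col=5)
  > (right): (row=0, col=5) -> (row=0, col=6)
  ^ (up): blocked, stay at (row=0, col=6)
  ^ (up): blocked, stay at (row=0, col=6)
  > (right): (row=0, col=6) -> (row=0, col=7)
  v (down): (row=0, col=7) -> (row=1, col=7)
  < (left): blocked, stay at (row=1, col=7)
  ^ (up): (row=1, col=7) -> (row=0, col=7)
  v (down): (row=0, col=7) -> (row=1, col=7)
Final: (row=1, col=7)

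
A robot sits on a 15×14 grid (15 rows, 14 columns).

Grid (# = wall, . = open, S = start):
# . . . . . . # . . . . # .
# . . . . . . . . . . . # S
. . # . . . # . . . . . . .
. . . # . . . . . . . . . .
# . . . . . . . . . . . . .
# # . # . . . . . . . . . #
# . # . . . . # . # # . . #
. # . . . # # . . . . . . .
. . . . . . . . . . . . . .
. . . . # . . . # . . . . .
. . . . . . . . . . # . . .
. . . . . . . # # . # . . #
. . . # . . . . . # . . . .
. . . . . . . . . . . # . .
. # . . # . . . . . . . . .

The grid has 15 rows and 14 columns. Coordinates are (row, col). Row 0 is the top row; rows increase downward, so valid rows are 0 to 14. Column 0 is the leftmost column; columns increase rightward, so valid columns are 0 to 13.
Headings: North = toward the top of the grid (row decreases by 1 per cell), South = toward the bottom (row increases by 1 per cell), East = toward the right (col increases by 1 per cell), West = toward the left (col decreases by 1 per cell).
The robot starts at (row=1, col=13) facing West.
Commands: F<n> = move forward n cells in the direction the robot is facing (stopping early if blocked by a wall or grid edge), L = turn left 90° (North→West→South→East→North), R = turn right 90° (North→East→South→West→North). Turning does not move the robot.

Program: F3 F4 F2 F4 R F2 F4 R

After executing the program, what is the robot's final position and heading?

Start: (row=1, col=13), facing West
  F3: move forward 0/3 (blocked), now at (row=1, col=13)
  F4: move forward 0/4 (blocked), now at (row=1, col=13)
  F2: move forward 0/2 (blocked), now at (row=1, col=13)
  F4: move forward 0/4 (blocked), now at (row=1, col=13)
  R: turn right, now facing North
  F2: move forward 1/2 (blocked), now at (row=0, col=13)
  F4: move forward 0/4 (blocked), now at (row=0, col=13)
  R: turn right, now facing East
Final: (row=0, col=13), facing East

Answer: Final position: (row=0, col=13), facing East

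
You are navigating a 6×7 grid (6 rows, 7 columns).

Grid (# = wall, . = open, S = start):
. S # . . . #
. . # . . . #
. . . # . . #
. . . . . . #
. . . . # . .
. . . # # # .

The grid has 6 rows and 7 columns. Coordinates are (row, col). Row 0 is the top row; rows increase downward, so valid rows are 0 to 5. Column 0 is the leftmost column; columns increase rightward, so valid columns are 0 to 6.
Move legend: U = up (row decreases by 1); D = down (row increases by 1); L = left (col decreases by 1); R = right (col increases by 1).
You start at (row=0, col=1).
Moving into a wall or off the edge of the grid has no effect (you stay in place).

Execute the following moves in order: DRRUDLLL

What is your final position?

Start: (row=0, col=1)
  D (down): (row=0, col=1) -> (row=1, col=1)
  R (right): blocked, stay at (row=1, col=1)
  R (right): blocked, stay at (row=1, col=1)
  U (up): (row=1, col=1) -> (row=0, col=1)
  D (down): (row=0, col=1) -> (row=1, col=1)
  L (left): (row=1, col=1) -> (row=1, col=0)
  L (left): blocked, stay at (row=1, col=0)
  L (left): blocked, stay at (row=1, col=0)
Final: (row=1, col=0)

Answer: Final position: (row=1, col=0)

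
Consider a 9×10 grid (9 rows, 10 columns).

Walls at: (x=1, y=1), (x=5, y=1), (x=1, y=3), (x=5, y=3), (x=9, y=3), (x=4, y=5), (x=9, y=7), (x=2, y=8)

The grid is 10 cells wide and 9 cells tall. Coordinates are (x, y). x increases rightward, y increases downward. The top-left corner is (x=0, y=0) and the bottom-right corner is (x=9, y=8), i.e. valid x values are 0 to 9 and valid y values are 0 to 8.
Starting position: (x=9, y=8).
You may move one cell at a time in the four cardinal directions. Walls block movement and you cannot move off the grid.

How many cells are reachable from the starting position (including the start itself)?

BFS flood-fill from (x=9, y=8):
  Distance 0: (x=9, y=8)
  Distance 1: (x=8, y=8)
  Distance 2: (x=8, y=7), (x=7, y=8)
  Distance 3: (x=8, y=6), (x=7, y=7), (x=6, y=8)
  Distance 4: (x=8, y=5), (x=7, y=6), (x=9, y=6), (x=6, y=7), (x=5, y=8)
  Distance 5: (x=8, y=4), (x=7, y=5), (x=9, y=5), (x=6, y=6), (x=5, y=7), (x=4, y=8)
  Distance 6: (x=8, y=3), (x=7, y=4), (x=9, y=4), (x=6, y=5), (x=5, y=6), (x=4, y=7), (x=3, y=8)
  Distance 7: (x=8, y=2), (x=7, y=3), (x=6, y=4), (x=5, y=5), (x=4, y=6), (x=3, y=7)
  Distance 8: (x=8, y=1), (x=7, y=2), (x=9, y=2), (x=6, y=3), (x=5, y=4), (x=3, y=6), (x=2, y=7)
  Distance 9: (x=8, y=0), (x=7, y=1), (x=9, y=1), (x=6, y=2), (x=4, y=4), (x=3, y=5), (x=2, y=6), (x=1, y=7)
  Distance 10: (x=7, y=0), (x=9, y=0), (x=6, y=1), (x=5, y=2), (x=4, y=3), (x=3, y=4), (x=2, y=5), (x=1, y=6), (x=0, y=7), (x=1, y=8)
  Distance 11: (x=6, y=0), (x=4, y=2), (x=3, y=3), (x=2, y=4), (x=1, y=5), (x=0, y=6), (x=0, y=8)
  Distance 12: (x=5, y=0), (x=4, y=1), (x=3, y=2), (x=2, y=3), (x=1, y=4), (x=0, y=5)
  Distance 13: (x=4, y=0), (x=3, y=1), (x=2, y=2), (x=0, y=4)
  Distance 14: (x=3, y=0), (x=2, y=1), (x=1, y=2), (x=0, y=3)
  Distance 15: (x=2, y=0), (x=0, y=2)
  Distance 16: (x=1, y=0), (x=0, y=1)
  Distance 17: (x=0, y=0)
Total reachable: 82 (grid has 82 open cells total)

Answer: Reachable cells: 82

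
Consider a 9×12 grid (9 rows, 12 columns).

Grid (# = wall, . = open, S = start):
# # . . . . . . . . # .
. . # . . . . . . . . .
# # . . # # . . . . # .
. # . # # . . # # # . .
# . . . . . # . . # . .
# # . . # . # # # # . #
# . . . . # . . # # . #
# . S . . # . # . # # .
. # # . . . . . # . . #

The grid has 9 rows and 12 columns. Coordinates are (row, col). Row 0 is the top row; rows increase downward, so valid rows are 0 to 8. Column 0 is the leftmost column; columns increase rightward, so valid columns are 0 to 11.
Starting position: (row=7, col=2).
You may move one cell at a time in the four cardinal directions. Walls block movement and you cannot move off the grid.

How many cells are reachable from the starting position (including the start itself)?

Answer: Reachable cells: 58

Derivation:
BFS flood-fill from (row=7, col=2):
  Distance 0: (row=7, col=2)
  Distance 1: (row=6, col=2), (row=7, col=1), (row=7, col=3)
  Distance 2: (row=5, col=2), (row=6, col=1), (row=6, col=3), (row=7, col=4), (row=8, col=3)
  Distance 3: (row=4, col=2), (row=5, col=3), (row=6, col=4), (row=8, col=4)
  Distance 4: (row=3, col=2), (row=4, col=1), (row=4, col=3), (row=8, col=5)
  Distance 5: (row=2, col=2), (row=4, col=4), (row=8, col=6)
  Distance 6: (row=2, col=3), (row=4, col=5), (row=7, col=6), (row=8, col=7)
  Distance 7: (row=1, col=3), (row=3, col=5), (row=5, col=5), (row=6, col=6)
  Distance 8: (row=0, col=3), (row=1, col=4), (row=3, col=6), (row=6, col=7)
  Distance 9: (row=0, col=2), (row=0, col=4), (row=1, col=5), (row=2, col=6)
  Distance 10: (row=0, col=5), (row=1, col=6), (row=2, col=7)
  Distance 11: (row=0, col=6), (row=1, col=7), (row=2, col=8)
  Distance 12: (row=0, col=7), (row=1, col=8), (row=2, col=9)
  Distance 13: (row=0, col=8), (row=1, col=9)
  Distance 14: (row=0, col=9), (row=1, col=10)
  Distance 15: (row=1, col=11)
  Distance 16: (row=0, col=11), (row=2, col=11)
  Distance 17: (row=3, col=11)
  Distance 18: (row=3, col=10), (row=4, col=11)
  Distance 19: (row=4, col=10)
  Distance 20: (row=5, col=10)
  Distance 21: (row=6, col=10)
Total reachable: 58 (grid has 68 open cells total)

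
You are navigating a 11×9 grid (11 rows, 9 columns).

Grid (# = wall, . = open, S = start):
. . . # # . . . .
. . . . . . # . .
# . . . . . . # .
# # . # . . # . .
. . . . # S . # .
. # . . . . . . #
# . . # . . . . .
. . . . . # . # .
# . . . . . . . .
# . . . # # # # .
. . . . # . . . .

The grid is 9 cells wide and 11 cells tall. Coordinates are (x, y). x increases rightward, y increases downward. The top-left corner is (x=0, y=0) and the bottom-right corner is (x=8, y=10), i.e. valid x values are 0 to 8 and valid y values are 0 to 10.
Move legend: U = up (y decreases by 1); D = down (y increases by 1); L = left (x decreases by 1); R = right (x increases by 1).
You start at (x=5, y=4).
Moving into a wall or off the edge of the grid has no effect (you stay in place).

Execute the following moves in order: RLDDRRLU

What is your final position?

Answer: Final position: (x=6, y=5)

Derivation:
Start: (x=5, y=4)
  R (right): (x=5, y=4) -> (x=6, y=4)
  L (left): (x=6, y=4) -> (x=5, y=4)
  D (down): (x=5, y=4) -> (x=5, y=5)
  D (down): (x=5, y=5) -> (x=5, y=6)
  R (right): (x=5, y=6) -> (x=6, y=6)
  R (right): (x=6, y=6) -> (x=7, y=6)
  L (left): (x=7, y=6) -> (x=6, y=6)
  U (up): (x=6, y=6) -> (x=6, y=5)
Final: (x=6, y=5)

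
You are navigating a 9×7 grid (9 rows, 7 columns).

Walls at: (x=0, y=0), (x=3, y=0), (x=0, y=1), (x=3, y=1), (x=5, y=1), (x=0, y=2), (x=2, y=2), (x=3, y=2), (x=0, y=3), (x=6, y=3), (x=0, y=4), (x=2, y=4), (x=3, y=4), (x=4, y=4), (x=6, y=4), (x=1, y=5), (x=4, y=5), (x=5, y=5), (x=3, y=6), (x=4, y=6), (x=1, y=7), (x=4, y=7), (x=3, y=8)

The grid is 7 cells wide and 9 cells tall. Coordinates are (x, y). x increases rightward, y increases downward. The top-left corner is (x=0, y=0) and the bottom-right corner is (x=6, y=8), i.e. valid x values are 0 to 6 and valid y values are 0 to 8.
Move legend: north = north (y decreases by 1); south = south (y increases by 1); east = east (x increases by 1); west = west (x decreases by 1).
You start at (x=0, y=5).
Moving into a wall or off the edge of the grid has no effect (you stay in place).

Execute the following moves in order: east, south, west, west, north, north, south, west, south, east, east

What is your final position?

Answer: Final position: (x=0, y=7)

Derivation:
Start: (x=0, y=5)
  east (east): blocked, stay at (x=0, y=5)
  south (south): (x=0, y=5) -> (x=0, y=6)
  west (west): blocked, stay at (x=0, y=6)
  west (west): blocked, stay at (x=0, y=6)
  north (north): (x=0, y=6) -> (x=0, y=5)
  north (north): blocked, stay at (x=0, y=5)
  south (south): (x=0, y=5) -> (x=0, y=6)
  west (west): blocked, stay at (x=0, y=6)
  south (south): (x=0, y=6) -> (x=0, y=7)
  east (east): blocked, stay at (x=0, y=7)
  east (east): blocked, stay at (x=0, y=7)
Final: (x=0, y=7)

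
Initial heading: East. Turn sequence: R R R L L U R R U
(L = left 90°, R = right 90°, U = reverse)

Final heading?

Start: East
  R (right (90° clockwise)) -> South
  R (right (90° clockwise)) -> West
  R (right (90° clockwise)) -> North
  L (left (90° counter-clockwise)) -> West
  L (left (90° counter-clockwise)) -> South
  U (U-turn (180°)) -> North
  R (right (90° clockwise)) -> East
  R (right (90° clockwise)) -> South
  U (U-turn (180°)) -> North
Final: North

Answer: Final heading: North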